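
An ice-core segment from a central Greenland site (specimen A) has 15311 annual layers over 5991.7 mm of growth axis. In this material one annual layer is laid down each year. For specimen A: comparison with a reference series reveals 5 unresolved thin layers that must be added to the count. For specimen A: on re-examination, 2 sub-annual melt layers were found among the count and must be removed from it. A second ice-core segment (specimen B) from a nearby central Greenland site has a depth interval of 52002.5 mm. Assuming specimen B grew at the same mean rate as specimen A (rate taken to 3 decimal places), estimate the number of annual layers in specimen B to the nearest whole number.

Specimen A: correcting the raw count gives 15311 − 2 + 5 = 15314 true annual layers.
A: Mean rate = 5991.7 mm / 15314 years ≈ 0.391 mm per year.
B spans 52002.5 / 0.391 = 132998.72 years ≈ 132999 annual layers.

132999 annual layers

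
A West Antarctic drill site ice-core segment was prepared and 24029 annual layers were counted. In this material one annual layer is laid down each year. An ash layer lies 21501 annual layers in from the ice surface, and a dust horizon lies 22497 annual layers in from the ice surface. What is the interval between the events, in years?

996 years

The two markers are separated by 22497 − 21501 = 996 annual layers.
At one annual layer per year, 996 years elapsed between them.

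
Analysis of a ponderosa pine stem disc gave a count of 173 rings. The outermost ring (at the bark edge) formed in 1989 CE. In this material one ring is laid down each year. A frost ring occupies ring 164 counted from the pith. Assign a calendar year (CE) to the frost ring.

1980 CE

173 − 164 = 9 rings lie beyond the frost ring toward the bark edge.
1989 − 9 = 1980 CE.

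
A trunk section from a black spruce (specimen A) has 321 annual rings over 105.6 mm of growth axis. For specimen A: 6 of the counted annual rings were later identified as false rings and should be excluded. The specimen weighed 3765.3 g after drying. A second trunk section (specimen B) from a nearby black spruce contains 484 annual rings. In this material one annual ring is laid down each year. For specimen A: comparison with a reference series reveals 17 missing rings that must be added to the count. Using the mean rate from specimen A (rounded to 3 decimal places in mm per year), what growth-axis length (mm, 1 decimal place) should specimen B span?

153.9 mm

Specimen A: true annual ring count = 321 − 6 + 17 = 332.
A: 105.6 mm over 332 years gives 105.6 / 332 ≈ 0.318 mm/yr.
Length of B = 0.318 × 484 = 153.9 mm.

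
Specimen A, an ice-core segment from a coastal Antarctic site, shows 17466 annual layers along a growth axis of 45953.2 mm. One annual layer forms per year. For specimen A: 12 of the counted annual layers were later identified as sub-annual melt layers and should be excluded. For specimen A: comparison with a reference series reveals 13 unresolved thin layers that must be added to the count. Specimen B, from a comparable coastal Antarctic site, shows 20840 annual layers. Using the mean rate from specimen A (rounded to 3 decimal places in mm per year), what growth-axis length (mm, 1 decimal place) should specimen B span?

Specimen A: adjusted count: 17466 − 12 + 13 = 17467 annual layers.
A: Mean rate = 45953.2 mm / 17467 years ≈ 2.631 mm/yr.
B's length ≈ 2.631 × 20840 = 54830.0 mm.

54830.0 mm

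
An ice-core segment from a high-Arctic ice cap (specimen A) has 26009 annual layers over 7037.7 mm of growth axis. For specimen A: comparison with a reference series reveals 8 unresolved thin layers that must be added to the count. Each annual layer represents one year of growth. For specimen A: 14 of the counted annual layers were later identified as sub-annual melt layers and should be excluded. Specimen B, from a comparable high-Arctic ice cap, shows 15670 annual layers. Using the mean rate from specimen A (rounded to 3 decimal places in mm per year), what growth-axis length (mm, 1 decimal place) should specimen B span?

4246.6 mm

Specimen A: true annual layer count = 26009 − 14 + 8 = 26003.
A: Extension rate ≈ 7037.7 / 26003 = 0.271 mm/year.
B's length ≈ 0.271 × 15670 = 4246.6 mm.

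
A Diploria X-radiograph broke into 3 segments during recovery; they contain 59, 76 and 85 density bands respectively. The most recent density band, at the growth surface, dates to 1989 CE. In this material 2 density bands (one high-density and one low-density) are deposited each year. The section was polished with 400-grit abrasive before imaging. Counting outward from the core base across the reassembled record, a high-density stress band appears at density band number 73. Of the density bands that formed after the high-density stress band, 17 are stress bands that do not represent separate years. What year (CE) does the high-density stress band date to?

Total density bands = 59 + 76 + 85 = 220.
220 − 73 = 147 density bands lie beyond the high-density stress band toward the growth surface.
147 − 17 false = 130 true density bands after the high-density stress band.
Dividing by 2 density bands per year: 130 / 2 = 65 years.
The density band at the growth surface is 1989 CE, so the high-density stress band dates to 1989 − 65 = 1924 CE.

1924 CE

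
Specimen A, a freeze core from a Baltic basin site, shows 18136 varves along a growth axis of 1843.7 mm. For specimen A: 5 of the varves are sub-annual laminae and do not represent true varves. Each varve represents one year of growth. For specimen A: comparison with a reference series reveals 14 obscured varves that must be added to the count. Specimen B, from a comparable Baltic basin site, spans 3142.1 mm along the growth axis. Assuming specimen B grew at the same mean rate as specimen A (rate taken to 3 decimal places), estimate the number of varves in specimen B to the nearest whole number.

Specimen A: adjusted count: 18136 − 5 + 14 = 18145 varves.
A: Mean rate = 1843.7 mm / 18145 years ≈ 0.102 mm/yr.
Specimen B: 3142.1 mm / 0.102 mm per year = 30804.90 years ≈ 30805 varves.

30805 varves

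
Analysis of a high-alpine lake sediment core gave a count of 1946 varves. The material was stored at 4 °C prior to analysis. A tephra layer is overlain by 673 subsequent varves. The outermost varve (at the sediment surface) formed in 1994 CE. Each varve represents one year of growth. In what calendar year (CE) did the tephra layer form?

1321 CE

673 varves formed after the tephra layer.
1994 − 673 = 1321 CE.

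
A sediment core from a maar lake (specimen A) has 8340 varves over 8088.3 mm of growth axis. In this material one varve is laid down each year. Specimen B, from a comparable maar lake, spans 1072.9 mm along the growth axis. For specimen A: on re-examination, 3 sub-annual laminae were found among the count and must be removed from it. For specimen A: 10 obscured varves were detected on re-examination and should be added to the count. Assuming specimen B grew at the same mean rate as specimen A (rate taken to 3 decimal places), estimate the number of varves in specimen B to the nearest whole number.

1107 varves

Specimen A: true varve count = 8340 − 3 + 10 = 8347.
A: Extension rate ≈ 8088.3 / 8347 = 0.969 mm per year.
B spans 1072.9 / 0.969 = 1107.22 years ≈ 1107 varves.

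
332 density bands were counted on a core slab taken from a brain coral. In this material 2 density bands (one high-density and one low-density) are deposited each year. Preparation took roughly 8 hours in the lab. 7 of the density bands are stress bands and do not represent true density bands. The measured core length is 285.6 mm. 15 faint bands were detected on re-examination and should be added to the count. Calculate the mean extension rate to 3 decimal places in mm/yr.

1.680 mm/yr

Correcting the raw count gives 332 − 7 + 15 = 340 true density bands.
Dividing by 2 density bands per year: 340 / 2 = 170 years.
Mean rate = 285.6 mm / 170 years ≈ 1.680 mm/yr.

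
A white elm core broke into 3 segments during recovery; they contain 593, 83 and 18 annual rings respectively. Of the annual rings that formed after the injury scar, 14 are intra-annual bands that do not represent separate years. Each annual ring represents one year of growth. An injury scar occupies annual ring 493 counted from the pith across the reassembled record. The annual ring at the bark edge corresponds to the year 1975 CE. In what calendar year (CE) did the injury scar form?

1788 CE

Total annual rings = 593 + 83 + 18 = 694.
The injury scar sits at annual ring 493 from the pith, so 694 − 493 = 201 annual rings formed after it.
201 − 14 false = 187 true annual rings after the injury scar.
The annual ring at the bark edge is 1975 CE, so the injury scar dates to 1975 − 187 = 1788 CE.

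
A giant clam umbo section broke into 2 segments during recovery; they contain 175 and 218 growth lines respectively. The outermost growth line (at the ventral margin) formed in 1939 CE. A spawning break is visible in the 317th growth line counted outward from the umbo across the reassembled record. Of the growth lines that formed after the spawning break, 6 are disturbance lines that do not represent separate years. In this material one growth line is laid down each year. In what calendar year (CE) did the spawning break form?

1869 CE

Total growth lines = 175 + 218 = 393.
The spawning break sits at growth line 317 from the umbo, so 393 − 317 = 76 growth lines formed after it.
76 − 6 false = 70 true growth lines after the spawning break.
1939 − 70 = 1869 CE.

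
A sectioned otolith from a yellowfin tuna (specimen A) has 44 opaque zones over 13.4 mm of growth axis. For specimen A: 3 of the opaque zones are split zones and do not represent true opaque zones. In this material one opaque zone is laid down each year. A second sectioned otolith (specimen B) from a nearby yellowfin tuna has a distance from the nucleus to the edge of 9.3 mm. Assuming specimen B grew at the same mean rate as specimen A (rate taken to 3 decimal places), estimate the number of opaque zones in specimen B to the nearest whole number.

Specimen A: after corrections the count is 44 − 3 = 41 opaque zones.
A: Extension rate ≈ 13.4 / 41 = 0.327 mm/yr.
Specimen B: 9.3 mm / 0.327 mm per year = 28.44 years ≈ 28 opaque zones.

28 opaque zones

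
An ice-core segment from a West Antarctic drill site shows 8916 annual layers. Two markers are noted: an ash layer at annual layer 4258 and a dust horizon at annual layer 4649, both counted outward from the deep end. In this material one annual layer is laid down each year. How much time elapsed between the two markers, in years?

Separation: 4649 − 4258 = 391 annual layers.
At one annual layer per year, 391 years elapsed between them.

391 years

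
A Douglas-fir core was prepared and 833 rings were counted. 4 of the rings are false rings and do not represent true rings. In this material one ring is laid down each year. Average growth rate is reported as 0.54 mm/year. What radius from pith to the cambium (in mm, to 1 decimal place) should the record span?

447.7 mm

Adjusted count: 833 − 4 = 829 rings.
Predicted length = 0.54 mm/year × 829 years = 447.7 mm.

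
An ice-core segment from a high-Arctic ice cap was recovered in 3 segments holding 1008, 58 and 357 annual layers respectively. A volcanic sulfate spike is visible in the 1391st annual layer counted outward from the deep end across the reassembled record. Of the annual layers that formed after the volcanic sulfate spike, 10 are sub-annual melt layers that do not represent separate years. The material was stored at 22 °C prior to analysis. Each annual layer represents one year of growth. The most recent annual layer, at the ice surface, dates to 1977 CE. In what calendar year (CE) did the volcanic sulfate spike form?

Total annual layers = 1008 + 58 + 357 = 1423.
1423 − 1391 = 32 annual layers lie beyond the volcanic sulfate spike toward the ice surface.
32 − 10 false = 22 true annual layers after the volcanic sulfate spike.
1977 − 22 = 1955 CE.

1955 CE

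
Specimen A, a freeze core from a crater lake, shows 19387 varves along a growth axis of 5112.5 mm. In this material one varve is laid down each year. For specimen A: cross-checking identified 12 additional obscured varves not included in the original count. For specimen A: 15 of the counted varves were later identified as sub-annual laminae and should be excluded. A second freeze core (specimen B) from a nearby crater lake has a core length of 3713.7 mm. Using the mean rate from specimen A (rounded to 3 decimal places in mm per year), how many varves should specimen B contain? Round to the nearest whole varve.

Specimen A: adjusted count: 19387 − 15 + 12 = 19384 varves.
A: Extension rate ≈ 5112.5 / 19384 = 0.264 mm/yr.
B spans 3713.7 / 0.264 = 14067.05 years ≈ 14067 varves.

14067 varves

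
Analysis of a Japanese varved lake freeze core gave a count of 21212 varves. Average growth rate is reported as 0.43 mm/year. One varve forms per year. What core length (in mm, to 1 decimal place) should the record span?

21212 years of growth are recorded.
21212 years at 0.43 mm/year gives 0.43 × 21212 = 9121.2 mm.

9121.2 mm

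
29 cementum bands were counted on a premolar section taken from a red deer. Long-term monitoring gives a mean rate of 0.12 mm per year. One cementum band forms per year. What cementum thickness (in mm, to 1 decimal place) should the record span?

3.5 mm

The record spans 29 years at 0.12 mm per year.
Length ≈ 0.12 × 29 = 3.5 mm.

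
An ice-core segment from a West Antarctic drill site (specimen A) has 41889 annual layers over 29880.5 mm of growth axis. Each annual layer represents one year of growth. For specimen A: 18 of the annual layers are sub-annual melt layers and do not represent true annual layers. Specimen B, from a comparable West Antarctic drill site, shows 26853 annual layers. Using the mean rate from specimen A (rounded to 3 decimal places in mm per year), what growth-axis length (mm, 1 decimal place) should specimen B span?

Specimen A: correcting the raw count gives 41889 − 18 = 41871 true annual layers.
A: 29880.5 mm over 41871 years gives 29880.5 / 41871 ≈ 0.714 mm/yr.
B's length ≈ 0.714 × 26853 = 19173.0 mm.

19173.0 mm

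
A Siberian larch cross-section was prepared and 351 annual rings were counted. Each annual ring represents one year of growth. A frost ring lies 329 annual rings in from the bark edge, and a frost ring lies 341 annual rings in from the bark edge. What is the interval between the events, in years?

Separation: 341 − 329 = 12 annual rings.
At one annual ring per year, 12 years elapsed between them.

12 yr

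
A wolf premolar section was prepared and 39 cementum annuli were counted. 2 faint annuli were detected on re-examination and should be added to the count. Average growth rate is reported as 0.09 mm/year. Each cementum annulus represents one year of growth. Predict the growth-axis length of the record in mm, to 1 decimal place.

True cementum annulus count = 39 + 2 = 41.
41 years at 0.09 mm/year gives 0.09 × 41 = 3.7 mm.

3.7 mm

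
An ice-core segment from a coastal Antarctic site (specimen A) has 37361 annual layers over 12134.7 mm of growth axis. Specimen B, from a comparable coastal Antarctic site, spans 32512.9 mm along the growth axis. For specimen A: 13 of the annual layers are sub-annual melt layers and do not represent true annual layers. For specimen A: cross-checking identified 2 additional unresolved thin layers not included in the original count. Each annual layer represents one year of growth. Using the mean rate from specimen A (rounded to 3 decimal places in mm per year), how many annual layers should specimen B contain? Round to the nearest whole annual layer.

100040 annual layers

Specimen A: true annual layer count = 37361 − 13 + 2 = 37350.
A: Mean rate = 12134.7 mm / 37350 years ≈ 0.325 mm/yr.
B spans 32512.9 / 0.325 = 100039.69 years ≈ 100040 annual layers.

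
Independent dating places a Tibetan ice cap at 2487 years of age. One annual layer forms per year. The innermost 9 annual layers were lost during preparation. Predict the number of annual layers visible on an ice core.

At one annual layer per year, 2487 years correspond to 2487 annual layers.
2487 − 9 missed = 2478 annual layers expected in the prepared section.

2478 annual layers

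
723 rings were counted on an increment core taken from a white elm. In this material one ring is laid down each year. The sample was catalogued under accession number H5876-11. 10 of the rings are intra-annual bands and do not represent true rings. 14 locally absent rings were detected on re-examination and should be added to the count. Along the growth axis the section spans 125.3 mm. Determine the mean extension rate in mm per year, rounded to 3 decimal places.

Correcting the raw count gives 723 − 10 + 14 = 727 true rings.
Mean rate = 125.3 mm / 727 years ≈ 0.172 mm per year.

0.172 mm per year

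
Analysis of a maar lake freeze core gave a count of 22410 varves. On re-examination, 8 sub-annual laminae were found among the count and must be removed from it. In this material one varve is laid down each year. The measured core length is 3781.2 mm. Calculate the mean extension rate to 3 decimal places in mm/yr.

0.169 mm/yr

Correcting the raw count gives 22410 − 8 = 22402 true varves.
Extension rate ≈ 3781.2 / 22402 = 0.169 mm/yr.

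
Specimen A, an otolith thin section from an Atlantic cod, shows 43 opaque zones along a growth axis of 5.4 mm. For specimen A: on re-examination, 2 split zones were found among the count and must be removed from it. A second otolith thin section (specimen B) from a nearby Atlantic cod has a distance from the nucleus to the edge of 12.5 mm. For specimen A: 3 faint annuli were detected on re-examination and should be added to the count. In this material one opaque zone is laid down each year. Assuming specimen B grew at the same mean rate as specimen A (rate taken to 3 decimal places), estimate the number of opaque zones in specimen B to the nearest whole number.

102 opaque zones

Specimen A: after corrections the count is 43 − 2 + 3 = 44 opaque zones.
A: Extension rate ≈ 5.4 / 44 = 0.123 mm/yr.
For B, 12.5 / 0.123 = 101.63 years ≈ 102 opaque zones.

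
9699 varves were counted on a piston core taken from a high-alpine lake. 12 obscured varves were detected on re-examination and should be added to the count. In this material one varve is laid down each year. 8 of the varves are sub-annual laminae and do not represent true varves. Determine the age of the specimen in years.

After corrections the count is 9699 − 8 + 12 = 9703 varves.
At one varve per year, that is 9703 years.

9703 years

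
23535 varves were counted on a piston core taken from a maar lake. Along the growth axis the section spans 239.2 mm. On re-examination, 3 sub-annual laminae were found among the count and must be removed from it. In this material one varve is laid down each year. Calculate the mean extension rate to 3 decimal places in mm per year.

Adjusted count: 23535 − 3 = 23532 varves.
239.2 mm over 23532 years gives 239.2 / 23532 ≈ 0.010 mm per year.

0.010 mm per year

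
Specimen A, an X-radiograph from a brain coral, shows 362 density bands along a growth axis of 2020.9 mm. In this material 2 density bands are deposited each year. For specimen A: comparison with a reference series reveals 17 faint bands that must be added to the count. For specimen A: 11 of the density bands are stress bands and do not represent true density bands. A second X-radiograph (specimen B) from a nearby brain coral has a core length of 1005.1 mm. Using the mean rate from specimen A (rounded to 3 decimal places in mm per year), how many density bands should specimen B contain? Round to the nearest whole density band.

Specimen A: after corrections the count is 362 − 11 + 17 = 368 density bands.
Specimen A: 368 density bands at 2 per year is 368 / 2 = 184 years.
A: 2020.9 mm over 184 years gives 2020.9 / 184 ≈ 10.983 mm per year.
For B, 1005.1 / 10.983 = 91.51 years; at 2 density bands per year that is 91.51 × 2 ≈ 183 density bands.

183 density bands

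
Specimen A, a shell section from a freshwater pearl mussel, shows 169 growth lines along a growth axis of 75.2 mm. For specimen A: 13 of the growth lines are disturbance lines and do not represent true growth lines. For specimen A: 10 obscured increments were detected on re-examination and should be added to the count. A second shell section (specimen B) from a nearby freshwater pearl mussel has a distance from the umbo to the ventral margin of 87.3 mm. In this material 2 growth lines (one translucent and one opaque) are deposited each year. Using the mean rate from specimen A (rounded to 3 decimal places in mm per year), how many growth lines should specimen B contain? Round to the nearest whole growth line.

Specimen A: correcting the raw count gives 169 − 13 + 10 = 166 true growth lines.
Specimen A: dividing by 2 growth lines per year: 166 / 2 = 83 years.
A: Mean rate = 75.2 mm / 83 years ≈ 0.906 mm/yr.
B spans 87.3 / 0.906 = 96.36 years; at 2 growth lines per year that is 96.36 × 2 ≈ 193 growth lines.

193 growth lines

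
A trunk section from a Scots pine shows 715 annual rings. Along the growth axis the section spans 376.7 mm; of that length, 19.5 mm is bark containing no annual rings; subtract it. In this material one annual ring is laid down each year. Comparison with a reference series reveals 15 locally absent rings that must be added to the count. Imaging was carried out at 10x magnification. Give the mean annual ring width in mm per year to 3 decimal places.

0.489 mm per year

Adjusted count: 715 + 15 = 730 annual rings.
The growth record spans 376.7 − 19.5 = 357.2 mm.
Extension rate ≈ 357.2 / 730 = 0.489 mm per year.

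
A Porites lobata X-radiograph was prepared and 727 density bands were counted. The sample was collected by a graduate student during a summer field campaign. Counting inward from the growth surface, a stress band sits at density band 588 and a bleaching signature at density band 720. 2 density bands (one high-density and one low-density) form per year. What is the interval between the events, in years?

66 years

Separation: 720 − 588 = 132 density bands.
Dividing by 2 density bands per year: 132 / 2 = 66 years.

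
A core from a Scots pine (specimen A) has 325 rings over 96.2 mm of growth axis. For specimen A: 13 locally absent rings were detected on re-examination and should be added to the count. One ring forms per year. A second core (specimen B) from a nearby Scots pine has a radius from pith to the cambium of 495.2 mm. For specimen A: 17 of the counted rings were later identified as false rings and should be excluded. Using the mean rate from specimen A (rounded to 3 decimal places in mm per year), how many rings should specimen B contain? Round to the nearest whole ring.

1651 rings

Specimen A: correcting the raw count gives 325 − 17 + 13 = 321 true rings.
A: Mean rate = 96.2 mm / 321 years ≈ 0.300 mm/year.
For B, 495.2 / 0.300 = 1650.67 years ≈ 1651 rings.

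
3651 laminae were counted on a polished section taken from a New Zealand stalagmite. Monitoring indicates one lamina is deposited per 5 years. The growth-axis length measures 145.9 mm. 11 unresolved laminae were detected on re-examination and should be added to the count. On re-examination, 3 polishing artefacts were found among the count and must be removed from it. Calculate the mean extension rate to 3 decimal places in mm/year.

0.008 mm/year

Adjusted count: 3651 − 3 + 11 = 3659 laminae.
3659 laminae at 5 years each span 3659 × 5 = 18295 years.
145.9 mm over 18295 years gives 145.9 / 18295 ≈ 0.008 mm/year.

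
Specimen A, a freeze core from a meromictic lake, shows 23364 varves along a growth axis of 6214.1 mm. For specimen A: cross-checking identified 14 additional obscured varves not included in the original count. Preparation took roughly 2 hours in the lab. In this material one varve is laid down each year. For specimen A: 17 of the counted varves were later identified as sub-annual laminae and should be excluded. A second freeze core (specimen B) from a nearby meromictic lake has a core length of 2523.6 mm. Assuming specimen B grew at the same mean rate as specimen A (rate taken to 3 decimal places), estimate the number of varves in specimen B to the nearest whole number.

Specimen A: after corrections the count is 23364 − 17 + 14 = 23361 varves.
A: Mean rate = 6214.1 mm / 23361 years ≈ 0.266 mm/year.
B spans 2523.6 / 0.266 = 9487.22 years ≈ 9487 varves.

9487 varves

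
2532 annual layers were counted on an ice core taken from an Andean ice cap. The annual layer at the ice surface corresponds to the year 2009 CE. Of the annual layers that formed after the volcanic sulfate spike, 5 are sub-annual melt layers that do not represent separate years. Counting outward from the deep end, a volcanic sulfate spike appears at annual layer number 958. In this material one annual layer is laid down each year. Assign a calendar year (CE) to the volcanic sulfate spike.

Between annual layer 958 and the ice surface there are 2532 − 958 = 1574 annual layers.
Removing the 5 false annual layers leaves 1574 − 5 = 1569 true annual layers beyond the volcanic sulfate spike.
Counting back 1569 years from 2009 CE places the volcanic sulfate spike in 2009 − 1569 = 440 CE.

440 CE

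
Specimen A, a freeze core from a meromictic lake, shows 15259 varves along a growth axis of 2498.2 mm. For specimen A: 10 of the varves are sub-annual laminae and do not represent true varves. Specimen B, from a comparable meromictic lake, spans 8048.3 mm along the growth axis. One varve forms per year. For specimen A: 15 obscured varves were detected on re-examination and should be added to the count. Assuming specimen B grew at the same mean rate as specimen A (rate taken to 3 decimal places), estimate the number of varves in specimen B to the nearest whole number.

Specimen A: true varve count = 15259 − 10 + 15 = 15264.
A: Extension rate ≈ 2498.2 / 15264 = 0.164 mm per year.
For B, 8048.3 / 0.164 = 49075.00 years ≈ 49075 varves.

49075 varves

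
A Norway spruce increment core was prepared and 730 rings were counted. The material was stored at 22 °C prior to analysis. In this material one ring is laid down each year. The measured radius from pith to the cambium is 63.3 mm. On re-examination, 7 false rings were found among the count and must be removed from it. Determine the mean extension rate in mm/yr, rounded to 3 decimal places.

Correcting the raw count gives 730 − 7 = 723 true rings.
Extension rate ≈ 63.3 / 723 = 0.088 mm/yr.

0.088 mm/yr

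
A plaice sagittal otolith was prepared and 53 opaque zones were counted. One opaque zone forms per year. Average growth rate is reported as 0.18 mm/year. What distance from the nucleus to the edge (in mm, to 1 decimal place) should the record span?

9.5 mm

53 years of growth are recorded.
Length ≈ 0.18 × 53 = 9.5 mm.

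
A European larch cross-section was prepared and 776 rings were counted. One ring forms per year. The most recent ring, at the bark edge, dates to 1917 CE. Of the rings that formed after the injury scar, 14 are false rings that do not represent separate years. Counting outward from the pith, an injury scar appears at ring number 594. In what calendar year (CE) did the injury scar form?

1749 CE

776 − 594 = 182 rings lie beyond the injury scar toward the bark edge.
Excluding 14 false rings: 182 − 14 = 168.
The ring at the bark edge is 1917 CE, so the injury scar dates to 1917 − 168 = 1749 CE.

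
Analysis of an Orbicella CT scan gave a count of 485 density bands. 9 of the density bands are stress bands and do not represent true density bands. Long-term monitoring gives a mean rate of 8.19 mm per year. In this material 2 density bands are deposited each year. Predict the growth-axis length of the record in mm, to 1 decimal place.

Adjusted count: 485 − 9 = 476 density bands.
With 2 density bands per year, 476 / 2 = 238 years.
238 years at 8.19 mm/year gives 8.19 × 238 = 1949.2 mm.

1949.2 mm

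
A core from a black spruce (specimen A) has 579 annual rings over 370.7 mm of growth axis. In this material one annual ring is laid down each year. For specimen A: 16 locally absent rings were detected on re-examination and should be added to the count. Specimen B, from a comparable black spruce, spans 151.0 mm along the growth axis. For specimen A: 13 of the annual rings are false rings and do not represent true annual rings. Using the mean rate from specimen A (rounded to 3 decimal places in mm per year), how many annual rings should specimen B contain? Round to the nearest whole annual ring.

Specimen A: correcting the raw count gives 579 − 13 + 16 = 582 true annual rings.
A: Extension rate ≈ 370.7 / 582 = 0.637 mm/yr.
B spans 151.0 / 0.637 = 237.05 years ≈ 237 annual rings.

237 annual rings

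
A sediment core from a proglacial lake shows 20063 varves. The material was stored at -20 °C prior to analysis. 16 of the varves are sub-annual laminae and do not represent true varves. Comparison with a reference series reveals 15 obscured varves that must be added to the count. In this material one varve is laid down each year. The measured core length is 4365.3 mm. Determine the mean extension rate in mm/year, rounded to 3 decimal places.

0.218 mm/year

Adjusted count: 20063 − 16 + 15 = 20062 varves.
4365.3 mm over 20062 years gives 4365.3 / 20062 ≈ 0.218 mm/year.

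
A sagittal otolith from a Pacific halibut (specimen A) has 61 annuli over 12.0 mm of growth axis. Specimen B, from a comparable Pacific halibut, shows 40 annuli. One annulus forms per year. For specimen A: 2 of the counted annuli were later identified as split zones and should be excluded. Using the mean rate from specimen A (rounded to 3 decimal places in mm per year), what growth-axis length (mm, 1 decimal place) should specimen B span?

Specimen A: adjusted count: 61 − 2 = 59 annuli.
A: Mean rate = 12.0 mm / 59 years ≈ 0.203 mm/yr.
Length of B = 0.203 × 40 = 8.1 mm.

8.1 mm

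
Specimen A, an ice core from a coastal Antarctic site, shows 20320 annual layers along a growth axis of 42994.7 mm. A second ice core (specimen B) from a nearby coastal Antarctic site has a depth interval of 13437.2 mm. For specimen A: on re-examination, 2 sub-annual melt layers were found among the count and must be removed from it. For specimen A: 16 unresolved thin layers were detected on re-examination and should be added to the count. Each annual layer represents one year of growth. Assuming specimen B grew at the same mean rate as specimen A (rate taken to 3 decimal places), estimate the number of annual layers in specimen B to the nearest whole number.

Specimen A: correcting the raw count gives 20320 − 2 + 16 = 20334 true annual layers.
A: Extension rate ≈ 42994.7 / 20334 = 2.114 mm/yr.
Specimen B: 13437.2 mm / 2.114 mm per year = 6356.29 years ≈ 6356 annual layers.

6356 annual layers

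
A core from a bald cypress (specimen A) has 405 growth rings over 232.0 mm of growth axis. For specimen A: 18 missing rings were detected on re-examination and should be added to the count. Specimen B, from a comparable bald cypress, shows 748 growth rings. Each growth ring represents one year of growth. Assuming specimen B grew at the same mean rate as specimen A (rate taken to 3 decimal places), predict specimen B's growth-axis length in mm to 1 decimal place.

409.9 mm

Specimen A: after corrections the count is 405 + 18 = 423 growth rings.
A: 232.0 mm over 423 years gives 232.0 / 423 ≈ 0.548 mm per year.
For B, 0.548 mm/year × 748 years = 409.9 mm.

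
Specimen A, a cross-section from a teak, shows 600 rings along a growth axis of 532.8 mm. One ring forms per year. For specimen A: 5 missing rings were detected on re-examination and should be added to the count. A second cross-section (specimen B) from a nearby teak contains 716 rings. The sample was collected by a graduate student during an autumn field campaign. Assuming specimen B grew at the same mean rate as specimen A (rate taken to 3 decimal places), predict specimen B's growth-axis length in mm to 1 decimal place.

630.8 mm

Specimen A: adjusted count: 600 + 5 = 605 rings.
A: Mean rate = 532.8 mm / 605 years ≈ 0.881 mm per year.
Length of B = 0.881 × 716 = 630.8 mm.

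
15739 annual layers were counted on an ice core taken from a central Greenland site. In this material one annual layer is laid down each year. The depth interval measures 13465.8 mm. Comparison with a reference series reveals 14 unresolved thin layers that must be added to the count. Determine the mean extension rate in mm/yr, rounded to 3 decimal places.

0.855 mm/yr

Correcting the raw count gives 15739 + 14 = 15753 true annual layers.
Mean rate = 13465.8 mm / 15753 years ≈ 0.855 mm/yr.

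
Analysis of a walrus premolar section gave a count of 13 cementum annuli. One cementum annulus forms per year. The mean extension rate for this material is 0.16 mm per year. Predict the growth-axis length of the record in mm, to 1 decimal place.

2.1 mm

13 years of growth are recorded.
Predicted length = 0.16 mm/year × 13 years = 2.1 mm.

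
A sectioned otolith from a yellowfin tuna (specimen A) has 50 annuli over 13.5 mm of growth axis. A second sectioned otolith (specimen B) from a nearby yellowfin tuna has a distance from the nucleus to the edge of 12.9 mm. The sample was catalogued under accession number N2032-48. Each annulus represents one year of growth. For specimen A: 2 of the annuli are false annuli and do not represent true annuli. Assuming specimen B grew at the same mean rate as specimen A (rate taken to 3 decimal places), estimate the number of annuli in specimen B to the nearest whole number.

46 annuli

Specimen A: true annulus count = 50 − 2 = 48.
A: Mean rate = 13.5 mm / 48 years ≈ 0.281 mm/year.
Specimen B: 12.9 mm / 0.281 mm per year = 45.91 years ≈ 46 annuli.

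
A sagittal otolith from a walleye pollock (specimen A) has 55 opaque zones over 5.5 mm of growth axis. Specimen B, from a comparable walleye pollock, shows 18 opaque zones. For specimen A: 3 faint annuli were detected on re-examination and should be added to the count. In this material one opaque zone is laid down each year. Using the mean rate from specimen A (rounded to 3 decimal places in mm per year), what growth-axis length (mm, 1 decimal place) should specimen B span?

1.7 mm

Specimen A: correcting the raw count gives 55 + 3 = 58 true opaque zones.
A: Mean rate = 5.5 mm / 58 years ≈ 0.095 mm per year.
Length of B = 0.095 × 18 = 1.7 mm.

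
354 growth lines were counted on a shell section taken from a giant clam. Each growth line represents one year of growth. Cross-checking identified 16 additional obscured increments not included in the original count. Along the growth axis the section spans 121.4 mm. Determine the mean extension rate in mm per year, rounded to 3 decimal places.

Correcting the raw count gives 354 + 16 = 370 true growth lines.
121.4 mm over 370 years gives 121.4 / 370 ≈ 0.328 mm per year.

0.328 mm per year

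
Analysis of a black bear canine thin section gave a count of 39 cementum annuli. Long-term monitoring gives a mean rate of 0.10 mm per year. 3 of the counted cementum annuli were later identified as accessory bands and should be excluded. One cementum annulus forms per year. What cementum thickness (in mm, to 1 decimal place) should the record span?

Correcting the raw count gives 39 − 3 = 36 true cementum annuli.
36 years at 0.10 mm/year gives 0.10 × 36 = 3.6 mm.

3.6 mm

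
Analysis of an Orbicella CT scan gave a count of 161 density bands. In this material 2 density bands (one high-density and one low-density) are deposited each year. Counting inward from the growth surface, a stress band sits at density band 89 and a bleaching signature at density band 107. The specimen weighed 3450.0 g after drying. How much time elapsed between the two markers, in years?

9 years

107 − 89 = 18 density bands lie between the two events.
Dividing by 2 density bands per year: 18 / 2 = 9 years.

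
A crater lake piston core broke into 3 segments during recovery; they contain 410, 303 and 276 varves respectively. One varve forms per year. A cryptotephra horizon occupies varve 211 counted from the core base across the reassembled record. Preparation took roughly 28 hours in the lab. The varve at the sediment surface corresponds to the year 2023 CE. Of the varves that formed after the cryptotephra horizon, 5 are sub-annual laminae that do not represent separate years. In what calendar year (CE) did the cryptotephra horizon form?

1250 CE

Total varves = 410 + 303 + 276 = 989.
Between varve 211 and the sediment surface there are 989 − 211 = 778 varves.
Excluding 5 false varves: 778 − 5 = 773.
The varve at the sediment surface is 2023 CE, so the cryptotephra horizon dates to 2023 − 773 = 1250 CE.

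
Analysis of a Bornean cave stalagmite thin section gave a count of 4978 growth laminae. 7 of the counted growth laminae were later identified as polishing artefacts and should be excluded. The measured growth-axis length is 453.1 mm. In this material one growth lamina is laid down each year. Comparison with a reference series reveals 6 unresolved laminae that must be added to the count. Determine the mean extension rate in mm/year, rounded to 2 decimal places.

0.09 mm/year

Correcting the raw count gives 4978 − 7 + 6 = 4977 true growth laminae.
453.1 mm over 4977 years gives 453.1 / 4977 ≈ 0.09 mm/year.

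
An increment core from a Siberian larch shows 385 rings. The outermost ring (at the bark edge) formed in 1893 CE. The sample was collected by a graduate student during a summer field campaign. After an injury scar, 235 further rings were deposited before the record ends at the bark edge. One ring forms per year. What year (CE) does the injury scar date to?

1658 CE

There are 235 rings younger than the injury scar.
1893 − 235 = 1658 CE.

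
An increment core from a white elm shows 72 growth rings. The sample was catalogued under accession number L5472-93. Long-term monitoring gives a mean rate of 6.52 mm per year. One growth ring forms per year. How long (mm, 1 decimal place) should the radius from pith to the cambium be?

72 years of growth are recorded.
Length ≈ 6.52 × 72 = 469.4 mm.

469.4 mm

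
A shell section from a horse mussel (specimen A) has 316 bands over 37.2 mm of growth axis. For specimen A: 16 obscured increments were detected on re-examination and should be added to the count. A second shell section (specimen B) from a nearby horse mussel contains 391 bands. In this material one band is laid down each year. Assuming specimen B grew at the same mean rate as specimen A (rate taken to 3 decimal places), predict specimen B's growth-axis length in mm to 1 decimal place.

43.8 mm

Specimen A: true band count = 316 + 16 = 332.
A: Extension rate ≈ 37.2 / 332 = 0.112 mm per year.
Length of B = 0.112 × 391 = 43.8 mm.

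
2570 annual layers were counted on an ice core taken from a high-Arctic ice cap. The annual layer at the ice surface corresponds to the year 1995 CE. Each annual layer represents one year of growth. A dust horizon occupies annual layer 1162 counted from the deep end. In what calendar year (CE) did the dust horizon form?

Between annual layer 1162 and the ice surface there are 2570 − 1162 = 1408 annual layers.
1995 − 1408 = 587 CE.

587 CE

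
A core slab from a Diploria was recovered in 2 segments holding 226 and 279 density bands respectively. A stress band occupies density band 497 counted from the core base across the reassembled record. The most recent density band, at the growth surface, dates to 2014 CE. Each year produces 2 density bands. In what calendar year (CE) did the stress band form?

2010 CE

Total density bands = 226 + 279 = 505.
505 − 497 = 8 density bands lie beyond the stress band toward the growth surface.
Dividing by 2 density bands per year: 8 / 2 = 4 years.
Counting back 4 years from 2014 CE places the stress band in 2014 − 4 = 2010 CE.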